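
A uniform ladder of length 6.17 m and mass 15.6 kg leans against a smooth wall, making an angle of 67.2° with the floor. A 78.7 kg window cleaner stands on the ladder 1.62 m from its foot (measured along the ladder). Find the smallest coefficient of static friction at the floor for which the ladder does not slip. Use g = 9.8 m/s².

μ_min ≈ 0.127

Choose the foot of the ladder as the axis so the floor normal and friction both act there and drop out.
Ladder weight 15.6×9.8 = 152.9 N acts at 3.085 m along the ladder; its horizontal arm is 3.085·cos67.2° = 1.195 m → τ = 182.7 N·m clockwise.
Window cleaner: 78.7×9.8 = 771.3 N at 1.62 m → arm 0.6278 m → τ = 484.2 N·m clockwise.
Wall normal N acts horizontally at the top; its moment arm is the height L sinθ = 6.17·sin67.2° = 5.688 m, counterclockwise.
For rotational equilibrium, N × 5.688 = 666.9, so N = 117.2 N.
ΣFx = 0 ⇒ f = N_wall = 117.2 N. ΣFy = 0 ⇒ N_floor = 924.2 N.
μ_min = f / N_floor = 117.2 / 924.2 = 0.127.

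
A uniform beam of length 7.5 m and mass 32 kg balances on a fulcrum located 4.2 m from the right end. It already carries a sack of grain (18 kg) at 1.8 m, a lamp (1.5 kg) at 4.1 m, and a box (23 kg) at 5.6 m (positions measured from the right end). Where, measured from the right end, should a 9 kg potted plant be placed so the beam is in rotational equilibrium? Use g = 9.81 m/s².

x ≈ 7.04 m from the right end

Sum moments about the fulcrum (at 4.2 m from the right end) (the support reaction has zero arm there).
Beam weight: 32 × 9.81 = 313.9 N down at 3.75 m → arm 0.45 m, τ = 313.9 × 0.45 = 141.3 N·m clockwise.
Sack of grain: 18 × 9.81 = 176.6 N down at 1.8 m → arm 2.4 m, τ = 176.6 × 2.4 = 423.8 N·m clockwise.
Lamp: 1.5 × 9.81 = 14.71 N down at 4.1 m → arm 0.1 m, τ = 14.71 × 0.1 = 1.471 N·m clockwise.
Box: 23 × 9.81 = 225.6 N down at 5.6 m → arm 1.4 m, τ = 225.6 × 1.4 = 315.8 N·m counterclockwise.
Net moment of existing loads = 250.8 N·m clockwise.
The potted plant weighs 9 × 9.81 = 88.29 N and must supply an equal counterclockwise moment, so its lever arm about the fulcrum is 250.8 / 88.29 = 2.84 m.
That puts it at 4.2 + 2.84 = 7.04 m from the right end.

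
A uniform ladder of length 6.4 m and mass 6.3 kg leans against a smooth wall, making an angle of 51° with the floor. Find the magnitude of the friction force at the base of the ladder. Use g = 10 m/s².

f ≈ 25.5 N

Sum moments about the foot of the ladder (the floor normal and friction both act there and drop out).
Ladder weight 6.3×10 = 63 N acts at 3.2 m along the ladder; its horizontal arm is 3.2·cos51° = 2.014 m → τ = 126.9 N·m clockwise.
Wall normal N acts horizontally at the top; its moment arm is the height L sinθ = 6.4·sin51° = 4.974 m, counterclockwise.
For rotational equilibrium, N × 4.974 = 126.9, so N = 25.5 N.
ΣFx = 0: friction at the foot balances the wall's push, so f = N_wall = 25.5 N.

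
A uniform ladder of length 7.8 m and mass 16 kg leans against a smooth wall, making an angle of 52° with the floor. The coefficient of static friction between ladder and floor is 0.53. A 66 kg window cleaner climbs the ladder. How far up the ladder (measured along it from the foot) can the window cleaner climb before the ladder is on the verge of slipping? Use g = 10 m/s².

d ≈ 5.63 m

Sum moments about the foot of the ladder (the floor normal and friction both act there and drop out).
Ladder weight 16×10 = 160 N acts at 3.9 m along the ladder; its horizontal arm is 3.9·cos52° = 2.401 m → τ = 384.2 N·m clockwise.
Window cleaner weight 66×10 = 660 N at distance d → arm d·cos52° → τ = 660·d·0.6157 clockwise.
Wall normal N at the top has arm L sinθ = 6.146 m counterclockwise, so Στ = 0 gives N·6.146 = 384.2 + 406.4·d.
ΣFy = 0 ⇒ N_floor = 820 N, so the maximum friction is μ_s·N_floor = 0.53×820 = 434.6 N. ΣFx = 0 ⇒ N_wall = f, so at the slipping point N = 434.6 N.
Substituting: 434.6×6.146 = 384.2 + 406.4·d ⇒ d = (2671 − 384.2) / 406.4 = 5.63 m.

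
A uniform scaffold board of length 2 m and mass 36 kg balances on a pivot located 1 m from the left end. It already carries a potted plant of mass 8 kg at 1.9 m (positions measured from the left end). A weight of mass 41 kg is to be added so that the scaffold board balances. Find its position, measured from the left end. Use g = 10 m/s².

About the pivot (at 1 m from the left end):
Beam weight: acts at the pivot, moment arm 0 → no torque.
Potted plant: 8 × 10 = 80 N down at 1.9 m → arm 0.9 m, τ = 80 × 0.9 = 72 N·m clockwise.
Net moment of existing loads = 72 N·m clockwise.
The weight weighs 41 × 10 = 410 N and must supply an equal counterclockwise moment, so its lever arm about the pivot is 72 / 410 = 0.176 m.
That puts it at 1 − 0.176 = 0.824 m from the left end.

x ≈ 0.824 m from the left end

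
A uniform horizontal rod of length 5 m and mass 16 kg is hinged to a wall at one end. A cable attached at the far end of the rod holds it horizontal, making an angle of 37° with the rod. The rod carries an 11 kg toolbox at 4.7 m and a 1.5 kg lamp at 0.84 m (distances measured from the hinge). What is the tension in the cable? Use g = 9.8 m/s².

About the hinge:
Beam weight: 16 × 9.8 = 156.8 N down at 2.5 m → arm 2.5 m, τ = 156.8 × 2.5 = 392 N·m clockwise.
Toolbox: 11 × 9.8 = 107.8 N down at 4.7 m → arm 4.7 m, τ = 107.8 × 4.7 = 506.7 N·m clockwise.
Lamp: 1.5 × 9.8 = 14.7 N down at 0.84 m → arm 0.84 m, τ = 14.7 × 0.84 = 12.35 N·m clockwise.
Total clockwise load moment = 911.1 N·m.
The cable tension T acts at 5 m; only its component perpendicular to the rod, T sinθ, produces torque. sin 37° = 0.6018.
Setting net torque to zero: T × 5 × 0.6018 = 911.1 → T = 911.1 / 3.009 = 303 N.

T ≈ 303 N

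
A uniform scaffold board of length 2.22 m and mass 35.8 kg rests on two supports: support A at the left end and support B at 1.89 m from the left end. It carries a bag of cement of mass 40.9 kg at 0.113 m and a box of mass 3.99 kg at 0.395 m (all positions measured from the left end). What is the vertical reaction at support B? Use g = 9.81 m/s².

About support A:
Beam weight: 35.8 × 9.81 = 351.2 N down at 1.11 m → arm 1.11 m, τ = 351.2 × 1.11 = 389.8 N·m clockwise.
Bag of cement: 40.9 × 9.81 = 401.2 N down at 0.113 m → arm 0.113 m, τ = 401.2 × 0.113 = 45.34 N·m clockwise.
Box: 3.99 × 9.81 = 39.14 N down at 0.395 m → arm 0.395 m, τ = 39.14 × 0.395 = 15.46 N·m clockwise.
Net load moment about support A = 450.6 N·m clockwise.
Reaction R at support B is upward at 1.89 m, arm 1.89 m → moment R × 1.89 counterclockwise.
Στ = 0 ⇒ R × 1.89 = 450.6 ⇒ R = 238 N.

R_B ≈ 238 N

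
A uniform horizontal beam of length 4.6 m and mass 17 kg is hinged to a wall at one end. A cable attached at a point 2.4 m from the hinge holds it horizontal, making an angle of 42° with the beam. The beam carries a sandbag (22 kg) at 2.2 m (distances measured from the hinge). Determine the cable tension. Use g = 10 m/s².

T ≈ 545 N

Taking torques about the hinge:
Beam weight: 17 × 10 = 170 N down at 2.3 m → arm 2.3 m, τ = 170 × 2.3 = 391 N·m clockwise.
Sandbag: 22 × 10 = 220 N down at 2.2 m → arm 2.2 m, τ = 220 × 2.2 = 484 N·m clockwise.
Total clockwise load moment = 875 N·m.
The cable tension T acts at 2.4 m; only its component perpendicular to the beam, T sinθ, produces torque. sin 42° = 0.6691.
Balancing moments: T × 2.4 × 0.6691 = 875, giving T = 875 / 1.606 = 545 N.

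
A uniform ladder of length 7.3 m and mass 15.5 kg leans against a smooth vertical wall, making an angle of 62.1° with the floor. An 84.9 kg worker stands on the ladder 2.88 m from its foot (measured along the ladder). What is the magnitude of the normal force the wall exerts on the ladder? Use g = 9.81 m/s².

N_wall ≈ 214 N

Take moments about the foot of the ladder.
Ladder weight 15.5×9.81 = 152.1 N acts at 3.65 m along the ladder; its horizontal arm is 3.65·cos62.1° = 1.708 m → τ = 259.8 N·m clockwise.
Worker: 84.9×9.81 = 832.9 N at 2.88 m → arm 1.348 m → τ = 1123 N·m clockwise.
Wall normal N acts horizontally at the top; its moment arm is the height L sinθ = 7.3·sin62.1° = 6.451 m, counterclockwise.
Balancing moments: N × 6.451 = 1383, giving N = 214 N.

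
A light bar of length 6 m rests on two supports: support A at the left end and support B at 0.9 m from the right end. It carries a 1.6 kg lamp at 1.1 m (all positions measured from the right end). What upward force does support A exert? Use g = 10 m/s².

R_A ≈ 0.627 N

Taking torques about support B:
Lamp: 1.6 × 10 = 16 N down at 1.1 m → arm 0.2 m, τ = 16 × 0.2 = 3.2 N·m counterclockwise.
Net load moment about support B = 3.2 N·m counterclockwise.
Reaction R at support A is upward at 6 m, arm 5.1 m → moment R × 5.1 clockwise.
Στ = 0 ⇒ R × 5.1 = 3.2 ⇒ R = 0.627 N.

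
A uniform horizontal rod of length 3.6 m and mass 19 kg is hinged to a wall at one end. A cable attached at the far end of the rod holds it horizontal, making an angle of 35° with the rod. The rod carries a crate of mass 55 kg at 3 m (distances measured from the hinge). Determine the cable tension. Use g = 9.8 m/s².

Take moments about the hinge.
Beam weight: 19 × 9.8 = 186.2 N down at 1.8 m → arm 1.8 m, τ = 186.2 × 1.8 = 335.2 N·m clockwise.
Crate: 55 × 9.8 = 539 N down at 3 m → arm 3 m, τ = 539 × 3 = 1617 N·m clockwise.
Total clockwise load moment = 1952 N·m.
The cable tension T acts at 3.6 m; only its component perpendicular to the rod, T sinθ, produces torque. sin 35° = 0.5736.
Στ = 0 ⇒ T × 3.6 × 0.5736 = 1952 ⇒ T = 1952 / 2.065 = 945 N.

T ≈ 945 N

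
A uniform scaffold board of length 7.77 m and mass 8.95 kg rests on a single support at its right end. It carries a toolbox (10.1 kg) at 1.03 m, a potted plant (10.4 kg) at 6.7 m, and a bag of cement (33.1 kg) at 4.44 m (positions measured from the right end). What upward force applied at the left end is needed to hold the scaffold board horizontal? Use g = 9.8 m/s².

F ≈ 330 N

Choose the right end as the axis so the unknown pivot reaction has zero arm there.
Beam weight: 8.95 × 9.8 = 87.71 N down at 3.885 m → arm 3.885 m, τ = 87.71 × 3.885 = 340.8 N·m counterclockwise.
Toolbox: 10.1 × 9.8 = 98.98 N down at 1.03 m → arm 1.03 m, τ = 98.98 × 1.03 = 101.9 N·m counterclockwise.
Potted plant: 10.4 × 9.8 = 101.9 N down at 6.7 m → arm 6.7 m, τ = 101.9 × 6.7 = 682.7 N·m counterclockwise.
Bag of cement: 33.1 × 9.8 = 324.4 N down at 4.44 m → arm 4.44 m, τ = 324.4 × 4.44 = 1440 N·m counterclockwise.
Net moment of the loads = 2565 N·m counterclockwise.
The upward force F acts at the left end, arm 7.77 m, giving F × 7.77 clockwise.
For rotational equilibrium, F × 7.77 = 2565, so F = 2565 / 7.77 = 330 N.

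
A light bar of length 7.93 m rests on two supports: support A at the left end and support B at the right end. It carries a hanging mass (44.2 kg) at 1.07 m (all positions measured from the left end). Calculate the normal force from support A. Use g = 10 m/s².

R_A ≈ 382 N

Take moments about support B.
Hanging mass: 44.2 × 10 = 442 N down at 1.07 m → arm 6.86 m, τ = 442 × 6.86 = 3032 N·m counterclockwise.
Net load moment about support B = 3032 N·m counterclockwise.
Reaction R at support A is upward at 0 m, arm 7.93 m → moment R × 7.93 clockwise.
For rotational equilibrium, R × 7.93 = 3032, so R = 382 N.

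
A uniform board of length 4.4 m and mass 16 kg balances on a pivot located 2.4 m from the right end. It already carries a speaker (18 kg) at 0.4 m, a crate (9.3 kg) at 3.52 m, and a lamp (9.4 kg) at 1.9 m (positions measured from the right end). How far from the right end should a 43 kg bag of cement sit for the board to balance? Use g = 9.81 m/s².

Choose the pivot (at 2.4 m from the right end) as the axis so the support reaction has zero arm there.
Beam weight: 16 × 9.81 = 157 N down at 2.2 m → arm 0.2 m, τ = 157 × 0.2 = 31.4 N·m clockwise.
Speaker: 18 × 9.81 = 176.6 N down at 0.4 m → arm 2 m, τ = 176.6 × 2 = 353.2 N·m clockwise.
Crate: 9.3 × 9.81 = 91.23 N down at 3.52 m → arm 1.12 m, τ = 91.23 × 1.12 = 102.2 N·m counterclockwise.
Lamp: 9.4 × 9.81 = 92.21 N down at 1.9 m → arm 0.5 m, τ = 92.21 × 0.5 = 46.1 N·m clockwise.
Net moment of existing loads = 328.5 N·m clockwise.
The bag of cement weighs 43 × 9.81 = 421.8 N and must supply an equal counterclockwise moment, so its lever arm about the pivot is 328.5 / 421.8 = 0.779 m.
That puts it at 2.4 + 0.779 = 3.18 m from the right end.

x ≈ 3.18 m from the right end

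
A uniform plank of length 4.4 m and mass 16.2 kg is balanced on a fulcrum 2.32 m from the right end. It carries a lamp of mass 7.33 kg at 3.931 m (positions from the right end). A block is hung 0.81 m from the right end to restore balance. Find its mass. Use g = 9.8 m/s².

Taking torques about the fulcrum (at 2.32 m from the right end):
Beam weight: 16.2 × 9.8 = 158.8 N down at 2.2 m → arm 0.12 m, τ = 158.8 × 0.12 = 19.06 N·m clockwise.
Lamp: 7.33 × 9.8 = 71.83 N down at 3.931 m → arm 1.611 m, τ = 71.83 × 1.611 = 115.7 N·m counterclockwise.
Net moment of known loads = 96.64 N·m counterclockwise.
An unknown mass m at 0.81 m has arm 1.51 m; its moment is m·g·1.51 clockwise.
For rotational equilibrium, m × 9.8 × 1.51 = 96.64, so m = 96.64 / (9.8 × 1.51) = 6.53 kg.

m ≈ 6.53 kg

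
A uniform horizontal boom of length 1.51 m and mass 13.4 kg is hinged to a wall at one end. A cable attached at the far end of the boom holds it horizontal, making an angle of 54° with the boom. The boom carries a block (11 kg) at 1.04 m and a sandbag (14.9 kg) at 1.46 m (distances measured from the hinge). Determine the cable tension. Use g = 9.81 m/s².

Choose the hinge as the axis so the unknown hinge reaction has zero arm there.
Beam weight: 13.4 × 9.81 = 131.5 N down at 0.755 m → arm 0.755 m, τ = 131.5 × 0.755 = 99.28 N·m clockwise.
Block: 11 × 9.81 = 107.9 N down at 1.04 m → arm 1.04 m, τ = 107.9 × 1.04 = 112.2 N·m clockwise.
Sandbag: 14.9 × 9.81 = 146.2 N down at 1.46 m → arm 1.46 m, τ = 146.2 × 1.46 = 213.5 N·m clockwise.
Total clockwise load moment = 425 N·m.
The cable tension T acts at 1.51 m; only its component perpendicular to the boom, T sinθ, produces torque. sin 54° = 0.809.
Balancing moments: T × 1.51 × 0.809 = 425, giving T = 425 / 1.222 = 348 N.

T ≈ 348 N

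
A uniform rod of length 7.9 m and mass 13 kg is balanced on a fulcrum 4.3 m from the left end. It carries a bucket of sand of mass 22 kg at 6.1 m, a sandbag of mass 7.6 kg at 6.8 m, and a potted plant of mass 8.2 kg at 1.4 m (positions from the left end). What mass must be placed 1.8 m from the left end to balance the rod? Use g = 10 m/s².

m ≈ 12.1 kg

About the fulcrum (at 4.3 m from the left end):
Beam weight: 13 × 10 = 130 N down at 3.95 m → arm 0.35 m, τ = 130 × 0.35 = 45.5 N·m counterclockwise.
Bucket of sand: 22 × 10 = 220 N down at 6.1 m → arm 1.8 m, τ = 220 × 1.8 = 396 N·m clockwise.
Sandbag: 7.6 × 10 = 76 N down at 6.8 m → arm 2.5 m, τ = 76 × 2.5 = 190 N·m clockwise.
Potted plant: 8.2 × 10 = 82 N down at 1.4 m → arm 2.9 m, τ = 82 × 2.9 = 237.8 N·m counterclockwise.
Net moment of known loads = 302.7 N·m clockwise.
An unknown mass m at 1.8 m has arm 2.5 m; its moment is m·g·2.5 counterclockwise.
Balancing moments: m × 10 × 2.5 = 302.7, giving m = 302.7 / (10 × 2.5) = 12.1 kg.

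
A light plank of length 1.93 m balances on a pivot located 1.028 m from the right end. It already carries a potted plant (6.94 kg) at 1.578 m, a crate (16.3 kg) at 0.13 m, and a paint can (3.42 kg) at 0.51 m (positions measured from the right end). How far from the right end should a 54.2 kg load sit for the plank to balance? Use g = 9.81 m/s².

About the pivot (at 1.028 m from the right end):
Potted plant: 6.94 × 9.81 = 68.08 N down at 1.578 m → arm 0.55 m, τ = 68.08 × 0.55 = 37.44 N·m counterclockwise.
Crate: 16.3 × 9.81 = 159.9 N down at 0.13 m → arm 0.898 m, τ = 159.9 × 0.898 = 143.6 N·m clockwise.
Paint can: 3.42 × 9.81 = 33.55 N down at 0.51 m → arm 0.518 m, τ = 33.55 × 0.518 = 17.38 N·m clockwise.
Net moment of existing loads = 123.5 N·m clockwise.
The load weighs 54.2 × 9.81 = 531.7 N and must supply an equal counterclockwise moment, so its lever arm about the pivot is 123.5 / 531.7 = 0.232 m.
That puts it at 1.028 + 0.232 = 1.26 m from the right end.

x ≈ 1.26 m from the right end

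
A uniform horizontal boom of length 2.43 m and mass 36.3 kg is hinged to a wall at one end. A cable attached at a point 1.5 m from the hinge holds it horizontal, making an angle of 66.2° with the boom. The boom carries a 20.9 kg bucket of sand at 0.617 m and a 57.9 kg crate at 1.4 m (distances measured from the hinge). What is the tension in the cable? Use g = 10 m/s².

Choose the hinge as the axis so the unknown hinge reaction has zero arm there.
Beam weight: 36.3 × 10 = 363 N down at 1.215 m → arm 1.215 m, τ = 363 × 1.215 = 441 N·m clockwise.
Bucket of sand: 20.9 × 10 = 209 N down at 0.617 m → arm 0.617 m, τ = 209 × 0.617 = 129 N·m clockwise.
Crate: 57.9 × 10 = 579 N down at 1.4 m → arm 1.4 m, τ = 579 × 1.4 = 810.6 N·m clockwise.
Total clockwise load moment = 1381 N·m.
The cable tension T acts at 1.5 m; only its component perpendicular to the boom, T sinθ, produces torque. sin 66.2° = 0.915.
Στ = 0 ⇒ T × 1.5 × 0.915 = 1381 ⇒ T = 1381 / 1.373 = 1010 N.

T ≈ 1010 N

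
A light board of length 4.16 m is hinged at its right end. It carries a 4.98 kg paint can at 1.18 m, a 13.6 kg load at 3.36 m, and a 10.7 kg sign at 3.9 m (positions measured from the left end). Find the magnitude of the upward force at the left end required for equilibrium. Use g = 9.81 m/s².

F ≈ 67.2 N

Sum moments about the right end (the unknown pivot reaction has zero arm there).
Paint can: 4.98 × 9.81 = 48.85 N down at 1.18 m → arm 2.98 m, τ = 48.85 × 2.98 = 145.6 N·m counterclockwise.
Load: 13.6 × 9.81 = 133.4 N down at 3.36 m → arm 0.8 m, τ = 133.4 × 0.8 = 106.7 N·m counterclockwise.
Sign: 10.7 × 9.81 = 105 N down at 3.9 m → arm 0.26 m, τ = 105 × 0.26 = 27.3 N·m counterclockwise.
Net moment of the loads = 279.6 N·m counterclockwise.
The upward force F acts at the left end, arm 4.16 m, giving F × 4.16 clockwise.
For rotational equilibrium, F × 4.16 = 279.6, so F = 279.6 / 4.16 = 67.2 N.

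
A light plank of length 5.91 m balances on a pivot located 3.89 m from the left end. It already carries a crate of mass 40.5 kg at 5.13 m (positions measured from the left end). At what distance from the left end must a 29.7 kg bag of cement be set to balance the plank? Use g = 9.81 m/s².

x ≈ 2.2 m from the left end

About the pivot (at 3.89 m from the left end):
Crate: 40.5 × 9.81 = 397.3 N down at 5.13 m → arm 1.24 m, τ = 397.3 × 1.24 = 492.7 N·m clockwise.
Net moment of existing loads = 492.7 N·m clockwise.
The bag of cement weighs 29.7 × 9.81 = 291.4 N and must supply an equal counterclockwise moment, so its lever arm about the pivot is 492.7 / 291.4 = 1.69 m.
That puts it at 3.89 − 1.69 = 2.2 m from the left end.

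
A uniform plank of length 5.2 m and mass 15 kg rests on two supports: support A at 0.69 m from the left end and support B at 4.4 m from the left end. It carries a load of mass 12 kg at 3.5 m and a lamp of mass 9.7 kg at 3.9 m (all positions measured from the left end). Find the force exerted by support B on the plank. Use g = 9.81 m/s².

Sum moments about support A (its reaction then has zero moment arm).
Beam weight: 15 × 9.81 = 147.2 N down at 2.6 m → arm 1.91 m, τ = 147.2 × 1.91 = 281.2 N·m clockwise.
Load: 12 × 9.81 = 117.7 N down at 3.5 m → arm 2.81 m, τ = 117.7 × 2.81 = 330.7 N·m clockwise.
Lamp: 9.7 × 9.81 = 95.16 N down at 3.9 m → arm 3.21 m, τ = 95.16 × 3.21 = 305.5 N·m clockwise.
Net load moment about support A = 917.4 N·m clockwise.
Reaction R at support B is upward at 4.4 m, arm 3.71 m → moment R × 3.71 counterclockwise.
Balancing moments: R × 3.71 = 917.4, giving R = 247 N.

R_B ≈ 247 N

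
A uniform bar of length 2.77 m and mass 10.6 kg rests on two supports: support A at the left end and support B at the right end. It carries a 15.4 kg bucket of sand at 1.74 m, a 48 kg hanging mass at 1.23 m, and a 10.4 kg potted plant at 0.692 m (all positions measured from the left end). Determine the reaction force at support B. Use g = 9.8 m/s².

R_B ≈ 381 N

Take moments about support A.
Beam weight: 10.6 × 9.8 = 103.9 N down at 1.385 m → arm 1.385 m, τ = 103.9 × 1.385 = 143.9 N·m clockwise.
Bucket of sand: 15.4 × 9.8 = 150.9 N down at 1.74 m → arm 1.74 m, τ = 150.9 × 1.74 = 262.6 N·m clockwise.
Hanging mass: 48 × 9.8 = 470.4 N down at 1.23 m → arm 1.23 m, τ = 470.4 × 1.23 = 578.6 N·m clockwise.
Potted plant: 10.4 × 9.8 = 101.9 N down at 0.692 m → arm 0.692 m, τ = 101.9 × 0.692 = 70.51 N·m clockwise.
Net load moment about support A = 1056 N·m clockwise.
Reaction R at support B is upward at 2.77 m, arm 2.77 m → moment R × 2.77 counterclockwise.
Balancing moments: R × 2.77 = 1056, giving R = 381 N.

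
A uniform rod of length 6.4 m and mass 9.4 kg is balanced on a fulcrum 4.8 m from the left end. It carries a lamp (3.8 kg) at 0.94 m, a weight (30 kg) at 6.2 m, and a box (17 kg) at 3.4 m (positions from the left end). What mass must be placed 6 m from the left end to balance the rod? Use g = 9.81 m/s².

Choose the fulcrum (at 4.8 m from the left end) as the axis so the support reaction has zero arm there.
Beam weight: 9.4 × 9.81 = 92.21 N down at 3.2 m → arm 1.6 m, τ = 92.21 × 1.6 = 147.5 N·m counterclockwise.
Lamp: 3.8 × 9.81 = 37.28 N down at 0.94 m → arm 3.86 m, τ = 37.28 × 3.86 = 143.9 N·m counterclockwise.
Weight: 30 × 9.81 = 294.3 N down at 6.2 m → arm 1.4 m, τ = 294.3 × 1.4 = 412 N·m clockwise.
Box: 17 × 9.81 = 166.8 N down at 3.4 m → arm 1.4 m, τ = 166.8 × 1.4 = 233.5 N·m counterclockwise.
Net moment of known loads = 112.9 N·m counterclockwise.
An unknown mass m at 6 m has arm 1.2 m; its moment is m·g·1.2 clockwise.
Balancing moments: m × 9.81 × 1.2 = 112.9, giving m = 112.9 / (9.81 × 1.2) = 9.59 kg.

m ≈ 9.59 kg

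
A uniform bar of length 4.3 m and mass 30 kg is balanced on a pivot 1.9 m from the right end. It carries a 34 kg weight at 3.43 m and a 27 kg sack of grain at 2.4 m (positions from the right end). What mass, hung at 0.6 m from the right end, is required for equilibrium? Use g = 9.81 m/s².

m ≈ 56.2 kg

Choose the pivot (at 1.9 m from the right end) as the axis so the support reaction has zero arm there.
Beam weight: 30 × 9.81 = 294.3 N down at 2.15 m → arm 0.25 m, τ = 294.3 × 0.25 = 73.58 N·m counterclockwise.
Weight: 34 × 9.81 = 333.5 N down at 3.43 m → arm 1.53 m, τ = 333.5 × 1.53 = 510.3 N·m counterclockwise.
Sack of grain: 27 × 9.81 = 264.9 N down at 2.4 m → arm 0.5 m, τ = 264.9 × 0.5 = 132.4 N·m counterclockwise.
Net moment of known loads = 716.3 N·m counterclockwise.
An unknown mass m at 0.6 m has arm 1.3 m; its moment is m·g·1.3 clockwise.
Setting net torque to zero: m × 9.81 × 1.3 = 716.3 → m = 716.3 / (9.81 × 1.3) = 56.2 kg.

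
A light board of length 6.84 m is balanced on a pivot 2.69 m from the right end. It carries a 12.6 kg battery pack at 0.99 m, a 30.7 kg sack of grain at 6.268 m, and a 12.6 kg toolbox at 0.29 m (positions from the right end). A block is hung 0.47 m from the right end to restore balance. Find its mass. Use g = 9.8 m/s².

Taking torques about the pivot (at 2.69 m from the right end):
Battery pack: 12.6 × 9.8 = 123.5 N down at 0.99 m → arm 1.7 m, τ = 123.5 × 1.7 = 209.9 N·m clockwise.
Sack of grain: 30.7 × 9.8 = 300.9 N down at 6.268 m → arm 3.578 m, τ = 300.9 × 3.578 = 1077 N·m counterclockwise.
Toolbox: 12.6 × 9.8 = 123.5 N down at 0.29 m → arm 2.4 m, τ = 123.5 × 2.4 = 296.4 N·m clockwise.
Net moment of known loads = 570.7 N·m counterclockwise.
An unknown mass m at 0.47 m has arm 2.22 m; its moment is m·g·2.22 clockwise.
Setting net torque to zero: m × 9.8 × 2.22 = 570.7 → m = 570.7 / (9.8 × 2.22) = 26.2 kg.

m ≈ 26.2 kg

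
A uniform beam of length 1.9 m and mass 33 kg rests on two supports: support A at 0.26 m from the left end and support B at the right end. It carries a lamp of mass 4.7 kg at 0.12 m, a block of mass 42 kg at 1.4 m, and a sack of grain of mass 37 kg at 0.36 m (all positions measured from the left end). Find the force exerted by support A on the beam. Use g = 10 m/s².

R_A ≈ 718 N

Sum moments about support B (its reaction then has zero moment arm).
Beam weight: 33 × 10 = 330 N down at 0.95 m → arm 0.95 m, τ = 330 × 0.95 = 313.5 N·m counterclockwise.
Lamp: 4.7 × 10 = 47 N down at 0.12 m → arm 1.78 m, τ = 47 × 1.78 = 83.66 N·m counterclockwise.
Block: 42 × 10 = 420 N down at 1.4 m → arm 0.5 m, τ = 420 × 0.5 = 210 N·m counterclockwise.
Sack of grain: 37 × 10 = 370 N down at 0.36 m → arm 1.54 m, τ = 370 × 1.54 = 569.8 N·m counterclockwise.
Net load moment about support B = 1177 N·m counterclockwise.
Reaction R at support A is upward at 0.26 m, arm 1.64 m → moment R × 1.64 clockwise.
For rotational equilibrium, R × 1.64 = 1177, so R = 718 N.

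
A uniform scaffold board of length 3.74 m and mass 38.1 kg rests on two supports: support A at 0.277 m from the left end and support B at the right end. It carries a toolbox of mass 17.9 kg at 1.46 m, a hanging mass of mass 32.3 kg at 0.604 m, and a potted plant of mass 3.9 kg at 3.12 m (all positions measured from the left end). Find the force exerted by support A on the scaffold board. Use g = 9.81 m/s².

R_A ≈ 611 N

Choose support B as the axis so its reaction then has zero moment arm.
Beam weight: 38.1 × 9.81 = 373.8 N down at 1.87 m → arm 1.87 m, τ = 373.8 × 1.87 = 699 N·m counterclockwise.
Toolbox: 17.9 × 9.81 = 175.6 N down at 1.46 m → arm 2.28 m, τ = 175.6 × 2.28 = 400.4 N·m counterclockwise.
Hanging mass: 32.3 × 9.81 = 316.9 N down at 0.604 m → arm 3.136 m, τ = 316.9 × 3.136 = 993.8 N·m counterclockwise.
Potted plant: 3.9 × 9.81 = 38.26 N down at 3.12 m → arm 0.62 m, τ = 38.26 × 0.62 = 23.72 N·m counterclockwise.
Net load moment about support B = 2117 N·m counterclockwise.
Reaction R at support A is upward at 0.277 m, arm 3.463 m → moment R × 3.463 clockwise.
For rotational equilibrium, R × 3.463 = 2117, so R = 611 N.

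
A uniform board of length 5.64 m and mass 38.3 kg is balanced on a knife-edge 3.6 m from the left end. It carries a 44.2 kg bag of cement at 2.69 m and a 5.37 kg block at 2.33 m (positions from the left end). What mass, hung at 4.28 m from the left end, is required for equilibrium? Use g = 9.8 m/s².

About the knife-edge (at 3.6 m from the left end):
Beam weight: 38.3 × 9.8 = 375.3 N down at 2.82 m → arm 0.78 m, τ = 375.3 × 0.78 = 292.7 N·m counterclockwise.
Bag of cement: 44.2 × 9.8 = 433.2 N down at 2.69 m → arm 0.91 m, τ = 433.2 × 0.91 = 394.2 N·m counterclockwise.
Block: 5.37 × 9.8 = 52.63 N down at 2.33 m → arm 1.27 m, τ = 52.63 × 1.27 = 66.84 N·m counterclockwise.
Net moment of known loads = 753.7 N·m counterclockwise.
An unknown mass m at 4.28 m has arm 0.68 m; its moment is m·g·0.68 clockwise.
Setting net torque to zero: m × 9.8 × 0.68 = 753.7 → m = 753.7 / (9.8 × 0.68) = 113 kg.

m ≈ 113 kg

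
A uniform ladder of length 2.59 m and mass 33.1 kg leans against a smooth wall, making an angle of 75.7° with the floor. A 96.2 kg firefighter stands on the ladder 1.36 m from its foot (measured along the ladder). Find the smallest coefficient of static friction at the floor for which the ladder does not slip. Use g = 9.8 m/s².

μ_min ≈ 0.132

Sum moments about the foot of the ladder (the floor normal and friction both act there and drop out).
Ladder weight 33.1×9.8 = 324.4 N acts at 1.295 m along the ladder; its horizontal arm is 1.295·cos75.7° = 0.3199 m → τ = 103.8 N·m clockwise.
Firefighter: 96.2×9.8 = 942.8 N at 1.36 m → arm 0.3359 m → τ = 316.7 N·m clockwise.
Wall normal N acts horizontally at the top; its moment arm is the height L sinθ = 2.59·sin75.7° = 2.51 m, counterclockwise.
Balancing moments: N × 2.51 = 420.5, giving N = 167.5 N.
ΣFx = 0 ⇒ f = N_wall = 167.5 N. ΣFy = 0 ⇒ N_floor = 1267 N.
μ_min = f / N_floor = 167.5 / 1267 = 0.132.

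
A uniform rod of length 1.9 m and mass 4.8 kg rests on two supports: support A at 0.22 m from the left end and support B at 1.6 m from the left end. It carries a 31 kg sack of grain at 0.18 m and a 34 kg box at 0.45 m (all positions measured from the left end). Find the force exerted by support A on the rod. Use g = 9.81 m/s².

R_A ≈ 613 N

Sum moments about support B (its reaction then has zero moment arm).
Beam weight: 4.8 × 9.81 = 47.09 N down at 0.95 m → arm 0.65 m, τ = 47.09 × 0.65 = 30.61 N·m counterclockwise.
Sack of grain: 31 × 9.81 = 304.1 N down at 0.18 m → arm 1.42 m, τ = 304.1 × 1.42 = 431.8 N·m counterclockwise.
Box: 34 × 9.81 = 333.5 N down at 0.45 m → arm 1.15 m, τ = 333.5 × 1.15 = 383.5 N·m counterclockwise.
Net load moment about support B = 845.9 N·m counterclockwise.
Reaction R at support A is upward at 0.22 m, arm 1.38 m → moment R × 1.38 clockwise.
Balancing moments: R × 1.38 = 845.9, giving R = 613 N.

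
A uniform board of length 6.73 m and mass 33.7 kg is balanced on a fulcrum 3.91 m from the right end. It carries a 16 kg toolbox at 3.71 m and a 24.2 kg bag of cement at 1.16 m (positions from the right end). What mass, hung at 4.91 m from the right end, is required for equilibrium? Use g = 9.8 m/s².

m ≈ 88.1 kg

About the fulcrum (at 3.91 m from the right end):
Beam weight: 33.7 × 9.8 = 330.3 N down at 3.365 m → arm 0.545 m, τ = 330.3 × 0.545 = 180 N·m clockwise.
Toolbox: 16 × 9.8 = 156.8 N down at 3.71 m → arm 0.2 m, τ = 156.8 × 0.2 = 31.36 N·m clockwise.
Bag of cement: 24.2 × 9.8 = 237.2 N down at 1.16 m → arm 2.75 m, τ = 237.2 × 2.75 = 652.3 N·m clockwise.
Net moment of known loads = 863.7 N·m clockwise.
An unknown mass m at 4.91 m has arm 1 m; its moment is m·g·1 counterclockwise.
Στ = 0 ⇒ m × 9.8 × 1 = 863.7 ⇒ m = 863.7 / (9.8 × 1) = 88.1 kg.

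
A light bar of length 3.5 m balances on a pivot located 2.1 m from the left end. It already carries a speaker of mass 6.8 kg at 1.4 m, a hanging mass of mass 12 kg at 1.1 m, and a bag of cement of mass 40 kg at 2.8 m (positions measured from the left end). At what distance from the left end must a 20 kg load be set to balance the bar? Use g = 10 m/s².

Take moments about the pivot (at 2.1 m from the left end).
Speaker: 6.8 × 10 = 68 N down at 1.4 m → arm 0.7 m, τ = 68 × 0.7 = 47.6 N·m counterclockwise.
Hanging mass: 12 × 10 = 120 N down at 1.1 m → arm 1 m, τ = 120 × 1 = 120 N·m counterclockwise.
Bag of cement: 40 × 10 = 400 N down at 2.8 m → arm 0.7 m, τ = 400 × 0.7 = 280 N·m clockwise.
Net moment of existing loads = 112.4 N·m clockwise.
The load weighs 20 × 10 = 200 N and must supply an equal counterclockwise moment, so its lever arm about the pivot is 112.4 / 200 = 0.562 m.
That puts it at 2.1 − 0.562 = 1.54 m from the left end.

x ≈ 1.54 m from the left end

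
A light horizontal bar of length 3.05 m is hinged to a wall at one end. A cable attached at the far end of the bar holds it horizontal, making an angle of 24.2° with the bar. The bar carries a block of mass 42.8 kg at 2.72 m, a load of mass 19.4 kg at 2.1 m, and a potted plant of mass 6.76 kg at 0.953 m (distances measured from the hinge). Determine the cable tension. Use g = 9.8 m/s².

About the hinge:
Block: 42.8 × 9.8 = 419.4 N down at 2.72 m → arm 2.72 m, τ = 419.4 × 2.72 = 1141 N·m clockwise.
Load: 19.4 × 9.8 = 190.1 N down at 2.1 m → arm 2.1 m, τ = 190.1 × 2.1 = 399.2 N·m clockwise.
Potted plant: 6.76 × 9.8 = 66.25 N down at 0.953 m → arm 0.953 m, τ = 66.25 × 0.953 = 63.14 N·m clockwise.
Total clockwise load moment = 1603 N·m.
The cable tension T acts at 3.05 m; only its component perpendicular to the bar, T sinθ, produces torque. sin 24.2° = 0.4099.
Setting net torque to zero: T × 3.05 × 0.4099 = 1603 → T = 1603 / 1.25 = 1280 N.

T ≈ 1280 N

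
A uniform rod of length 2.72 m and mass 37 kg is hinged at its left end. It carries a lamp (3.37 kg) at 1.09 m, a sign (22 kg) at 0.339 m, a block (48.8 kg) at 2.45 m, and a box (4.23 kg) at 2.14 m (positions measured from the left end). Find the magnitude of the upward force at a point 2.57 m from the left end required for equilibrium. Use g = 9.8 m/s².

F ≈ 725 N

Choose the left end as the axis so the unknown pivot reaction has zero arm there.
Beam weight: 37 × 9.8 = 362.6 N down at 1.36 m → arm 1.36 m, τ = 362.6 × 1.36 = 493.1 N·m clockwise.
Lamp: 3.37 × 9.8 = 33.03 N down at 1.09 m → arm 1.09 m, τ = 33.03 × 1.09 = 36 N·m clockwise.
Sign: 22 × 9.8 = 215.6 N down at 0.339 m → arm 0.339 m, τ = 215.6 × 0.339 = 73.09 N·m clockwise.
Block: 48.8 × 9.8 = 478.2 N down at 2.45 m → arm 2.45 m, τ = 478.2 × 2.45 = 1172 N·m clockwise.
Box: 4.23 × 9.8 = 41.45 N down at 2.14 m → arm 2.14 m, τ = 41.45 × 2.14 = 88.7 N·m clockwise.
Net moment of the loads = 1863 N·m clockwise.
The upward force F acts at a point 2.57 m from the left end, arm 2.57 m, giving F × 2.57 counterclockwise.
For rotational equilibrium, F × 2.57 = 1863, so F = 1863 / 2.57 = 725 N.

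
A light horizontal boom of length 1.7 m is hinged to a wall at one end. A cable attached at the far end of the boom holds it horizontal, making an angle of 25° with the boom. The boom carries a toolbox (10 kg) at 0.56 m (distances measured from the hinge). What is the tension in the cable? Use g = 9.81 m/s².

Choose the hinge as the axis so the unknown hinge reaction has zero arm there.
Toolbox: 10 × 9.81 = 98.1 N down at 0.56 m → arm 0.56 m, τ = 98.1 × 0.56 = 54.94 N·m clockwise.
Total clockwise load moment = 54.94 N·m.
The cable tension T acts at 1.7 m; only its component perpendicular to the boom, T sinθ, produces torque. sin 25° = 0.4226.
For rotational equilibrium, T × 1.7 × 0.4226 = 54.94, so T = 54.94 / 0.7184 = 76.5 N.

T ≈ 76.5 N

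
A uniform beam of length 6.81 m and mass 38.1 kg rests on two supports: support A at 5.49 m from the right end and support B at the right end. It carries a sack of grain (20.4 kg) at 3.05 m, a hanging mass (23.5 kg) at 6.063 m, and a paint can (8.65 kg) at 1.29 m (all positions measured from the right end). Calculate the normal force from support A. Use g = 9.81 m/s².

R_A ≈ 618 N

Sum moments about support B (its reaction then has zero moment arm).
Beam weight: 38.1 × 9.81 = 373.8 N down at 3.405 m → arm 3.405 m, τ = 373.8 × 3.405 = 1273 N·m counterclockwise.
Sack of grain: 20.4 × 9.81 = 200.1 N down at 3.05 m → arm 3.05 m, τ = 200.1 × 3.05 = 610.3 N·m counterclockwise.
Hanging mass: 23.5 × 9.81 = 230.5 N down at 6.063 m → arm 6.063 m, τ = 230.5 × 6.063 = 1398 N·m counterclockwise.
Paint can: 8.65 × 9.81 = 84.86 N down at 1.29 m → arm 1.29 m, τ = 84.86 × 1.29 = 109.5 N·m counterclockwise.
Net load moment about support B = 3391 N·m counterclockwise.
Reaction R at support A is upward at 5.49 m, arm 5.49 m → moment R × 5.49 clockwise.
Balancing moments: R × 5.49 = 3391, giving R = 618 N.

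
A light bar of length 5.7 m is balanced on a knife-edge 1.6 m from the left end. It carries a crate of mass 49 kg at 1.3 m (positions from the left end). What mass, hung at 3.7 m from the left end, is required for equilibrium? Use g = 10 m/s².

About the knife-edge (at 1.6 m from the left end):
Crate: 49 × 10 = 490 N down at 1.3 m → arm 0.3 m, τ = 490 × 0.3 = 147 N·m counterclockwise.
Net moment of known loads = 147 N·m counterclockwise.
An unknown mass m at 3.7 m has arm 2.1 m; its moment is m·g·2.1 clockwise.
Setting net torque to zero: m × 10 × 2.1 = 147 → m = 147 / (10 × 2.1) = 7 kg.

m ≈ 7 kg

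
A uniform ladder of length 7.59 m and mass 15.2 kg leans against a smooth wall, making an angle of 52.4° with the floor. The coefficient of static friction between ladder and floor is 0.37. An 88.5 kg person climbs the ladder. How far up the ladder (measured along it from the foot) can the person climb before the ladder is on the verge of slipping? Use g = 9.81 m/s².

d ≈ 3.62 m

Taking torques about the foot of the ladder:
Ladder weight 15.2×9.81 = 149.1 N acts at 3.795 m along the ladder; its horizontal arm is 3.795·cos52.4° = 2.316 m → τ = 345.3 N·m clockwise.
Person weight 88.5×9.81 = 868.2 N at distance d → arm d·cos52.4° → τ = 868.2·d·0.6101 clockwise.
Wall normal N at the top has arm L sinθ = 6.013 m counterclockwise, so Στ = 0 gives N·6.013 = 345.3 + 529.7·d.
ΣFy = 0 ⇒ N_floor = 1017 N, so the maximum friction is μ_s·N_floor = 0.37×1017 = 376.3 N. ΣFx = 0 ⇒ N_wall = f, so at the slipping point N = 376.3 N.
Substituting: 376.3×6.013 = 345.3 + 529.7·d ⇒ d = (2263 − 345.3) / 529.7 = 3.62 m.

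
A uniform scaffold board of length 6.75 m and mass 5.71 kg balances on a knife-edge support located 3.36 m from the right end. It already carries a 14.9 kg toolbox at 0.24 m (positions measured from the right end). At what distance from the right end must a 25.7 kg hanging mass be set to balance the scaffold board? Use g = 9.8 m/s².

x ≈ 5.17 m from the right end

Choose the knife-edge support (at 3.36 m from the right end) as the axis so the support reaction has zero arm there.
Beam weight: 5.71 × 9.8 = 55.96 N down at 3.375 m → arm 0.015 m, τ = 55.96 × 0.015 = 0.8394 N·m counterclockwise.
Toolbox: 14.9 × 9.8 = 146 N down at 0.24 m → arm 3.12 m, τ = 146 × 3.12 = 455.5 N·m clockwise.
Net moment of existing loads = 454.7 N·m clockwise.
The hanging mass weighs 25.7 × 9.8 = 251.9 N and must supply an equal counterclockwise moment, so its lever arm about the knife-edge support is 454.7 / 251.9 = 1.81 m.
That puts it at 3.36 + 1.81 = 5.17 m from the right end.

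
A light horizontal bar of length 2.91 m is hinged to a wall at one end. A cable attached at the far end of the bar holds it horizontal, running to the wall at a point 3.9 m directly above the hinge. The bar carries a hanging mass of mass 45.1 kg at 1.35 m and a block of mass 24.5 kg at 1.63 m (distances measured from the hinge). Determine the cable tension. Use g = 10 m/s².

T ≈ 432 N

About the hinge:
Hanging mass: 45.1 × 10 = 451 N down at 1.35 m → arm 1.35 m, τ = 451 × 1.35 = 608.9 N·m clockwise.
Block: 24.5 × 10 = 245 N down at 1.63 m → arm 1.63 m, τ = 245 × 1.63 = 399.3 N·m clockwise.
Total clockwise load moment = 1008 N·m.
The cable tension T acts at 2.91 m; only its component perpendicular to the bar, T sinθ, produces torque. sinθ = h/√(h²+d²) = 3.9/√(3.9²+2.91²) = 0.8015.
Balancing moments: T × 2.91 × 0.8015 = 1008, giving T = 1008 / 2.332 = 432 N.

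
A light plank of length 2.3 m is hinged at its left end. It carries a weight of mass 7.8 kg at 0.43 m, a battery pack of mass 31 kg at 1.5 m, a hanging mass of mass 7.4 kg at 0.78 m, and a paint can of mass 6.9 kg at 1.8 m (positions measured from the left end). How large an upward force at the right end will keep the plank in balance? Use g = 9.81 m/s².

Take moments about the left end.
Weight: 7.8 × 9.81 = 76.52 N down at 0.43 m → arm 0.43 m, τ = 76.52 × 0.43 = 32.9 N·m clockwise.
Battery pack: 31 × 9.81 = 304.1 N down at 1.5 m → arm 1.5 m, τ = 304.1 × 1.5 = 456.2 N·m clockwise.
Hanging mass: 7.4 × 9.81 = 72.59 N down at 0.78 m → arm 0.78 m, τ = 72.59 × 0.78 = 56.62 N·m clockwise.
Paint can: 6.9 × 9.81 = 67.69 N down at 1.8 m → arm 1.8 m, τ = 67.69 × 1.8 = 121.8 N·m clockwise.
Net moment of the loads = 667.5 N·m clockwise.
The upward force F acts at the right end, arm 2.3 m, giving F × 2.3 counterclockwise.
For rotational equilibrium, F × 2.3 = 667.5, so F = 667.5 / 2.3 = 290 N.

F ≈ 290 N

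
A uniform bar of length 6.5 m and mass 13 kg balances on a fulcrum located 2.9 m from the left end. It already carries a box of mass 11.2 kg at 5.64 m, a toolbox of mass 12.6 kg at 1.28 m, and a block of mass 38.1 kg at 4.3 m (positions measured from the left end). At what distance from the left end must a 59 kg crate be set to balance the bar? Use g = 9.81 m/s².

Choose the fulcrum (at 2.9 m from the left end) as the axis so the support reaction has zero arm there.
Beam weight: 13 × 9.81 = 127.5 N down at 3.25 m → arm 0.35 m, τ = 127.5 × 0.35 = 44.62 N·m clockwise.
Box: 11.2 × 9.81 = 109.9 N down at 5.64 m → arm 2.74 m, τ = 109.9 × 2.74 = 301.1 N·m clockwise.
Toolbox: 12.6 × 9.81 = 123.6 N down at 1.28 m → arm 1.62 m, τ = 123.6 × 1.62 = 200.2 N·m counterclockwise.
Block: 38.1 × 9.81 = 373.8 N down at 4.3 m → arm 1.4 m, τ = 373.8 × 1.4 = 523.3 N·m clockwise.
Net moment of existing loads = 668.8 N·m clockwise.
The crate weighs 59 × 9.81 = 578.8 N and must supply an equal counterclockwise moment, so its lever arm about the fulcrum is 668.8 / 578.8 = 1.16 m.
That puts it at 2.9 − 1.16 = 1.74 m from the left end.

x ≈ 1.74 m from the left end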